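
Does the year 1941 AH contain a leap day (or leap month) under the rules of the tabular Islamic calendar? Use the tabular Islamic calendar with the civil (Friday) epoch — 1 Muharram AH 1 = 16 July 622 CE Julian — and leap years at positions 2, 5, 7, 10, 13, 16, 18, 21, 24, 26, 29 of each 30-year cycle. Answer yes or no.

Year 1941 AH is year 21 of its 30-year cycle; leap positions are 2, 5, 7, 10, 13, 16, 18, 21, 24, 26, 29, so it is a leap year (355 days).

yes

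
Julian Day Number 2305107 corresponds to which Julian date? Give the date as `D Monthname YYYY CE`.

15 January 1599 CE

JDN 2305107 is 25 January 1599 in the Gregorian calendar.
In the Julian calendar that day is 15 January 1599 CE.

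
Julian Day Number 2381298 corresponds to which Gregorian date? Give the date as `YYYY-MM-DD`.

Counting from JDN 2299161 = 15 Oct 1582 gives an offset of 82137 days.

1807-09-03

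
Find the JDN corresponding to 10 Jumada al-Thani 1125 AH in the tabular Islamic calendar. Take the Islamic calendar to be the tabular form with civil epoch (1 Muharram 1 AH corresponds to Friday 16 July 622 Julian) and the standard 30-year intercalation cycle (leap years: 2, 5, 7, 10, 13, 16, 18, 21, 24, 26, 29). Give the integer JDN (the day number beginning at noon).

2346905

In the Gregorian calendar the same day is 4 July 1713.
JDN 2451545 is 1 January 2000 CE (Gregorian); the target day is −104640 days from there, so JDN = 2346905.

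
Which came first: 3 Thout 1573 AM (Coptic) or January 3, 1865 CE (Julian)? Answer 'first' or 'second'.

First date → JDN 2399205; second date → JDN 2402252.
JDN 2399205 < JDN 2402252, so the first date is earlier.

first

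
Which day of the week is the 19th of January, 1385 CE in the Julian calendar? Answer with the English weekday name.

This is JDN 2226948 (27 January 1385 Gregorian).
2226948 ≡ 3 (mod 7); counting from Monday = 0 gives Thursday.

Thursday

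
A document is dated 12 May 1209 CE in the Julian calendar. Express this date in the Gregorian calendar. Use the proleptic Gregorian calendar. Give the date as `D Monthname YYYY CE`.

19 May 1209 CE

At this point the Julian calendar is 7 days behind the Gregorian.
12 May 1209 Julian + 7 days → 19 May 1209 Gregorian.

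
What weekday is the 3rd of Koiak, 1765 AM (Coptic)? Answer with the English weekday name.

In the Gregorian calendar this is 12 December 2048 (JDN 2469423).
2469423 ≡ 5 (mod 7); counting from Monday = 0 gives Saturday.

Saturday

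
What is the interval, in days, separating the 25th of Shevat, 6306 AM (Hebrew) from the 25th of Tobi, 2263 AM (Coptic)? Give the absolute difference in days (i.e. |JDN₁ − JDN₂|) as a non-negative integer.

First date → JDN 2650995; second date → JDN 2651369.
The interval is |2650995 − 2651369| = 374 days.

374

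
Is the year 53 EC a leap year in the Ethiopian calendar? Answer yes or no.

no

53 mod 4 = 1; in the Ethiopian calendar a year is leap when year mod 4 = 3, so it is a common year.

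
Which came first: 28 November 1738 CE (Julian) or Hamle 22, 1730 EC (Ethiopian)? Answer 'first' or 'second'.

second

The two dates have Julian Day Numbers 2356194 and 2356059 respectively.
Since 2356059 < 2356194, the second date comes first.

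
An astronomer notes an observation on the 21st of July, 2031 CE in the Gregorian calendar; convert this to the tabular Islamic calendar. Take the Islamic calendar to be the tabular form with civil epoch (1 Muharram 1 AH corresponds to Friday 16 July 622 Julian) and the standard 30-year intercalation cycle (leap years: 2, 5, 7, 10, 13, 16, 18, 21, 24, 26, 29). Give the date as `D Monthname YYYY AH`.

Both dates share Julian Day Number 2463069; in the tabular Islamic calendar that is 1 Rabi' al-Thani 1453 AH.

1 Rabi' al-Thani 1453 AH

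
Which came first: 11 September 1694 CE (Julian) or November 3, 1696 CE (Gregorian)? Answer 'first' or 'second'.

The two dates have Julian Day Numbers 2340045 and 2340819 respectively.
Since 2340045 < 2340819, the first date comes first.

first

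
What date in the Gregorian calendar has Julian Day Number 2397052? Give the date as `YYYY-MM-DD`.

Counting from JDN 2299161 = 15 Oct 1582 gives an offset of 97891 days.

1850-10-21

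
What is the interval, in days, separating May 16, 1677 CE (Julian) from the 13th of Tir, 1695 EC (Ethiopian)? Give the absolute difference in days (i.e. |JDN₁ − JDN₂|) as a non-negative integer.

First date → JDN 2333718; second date → JDN 2343086.
The interval is |2333718 − 2343086| = 9368 days.

9368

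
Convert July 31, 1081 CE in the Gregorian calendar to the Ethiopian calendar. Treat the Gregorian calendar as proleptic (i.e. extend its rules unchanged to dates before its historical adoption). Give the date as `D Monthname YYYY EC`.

1 Nehase 1073 EC

Julian Day Number of the source date = 2116099.
Converting JDN 2116099 to the Ethiopian calendar gives 1 Nehase 1073 EC.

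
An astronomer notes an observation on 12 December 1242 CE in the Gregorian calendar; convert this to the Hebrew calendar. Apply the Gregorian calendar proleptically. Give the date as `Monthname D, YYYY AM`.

Tevet 10, 5003 AM

Julian Day Number of the source date = 2175037.
Converting JDN 2175037 to the Hebrew calendar gives 10 Tevet 5003 AM.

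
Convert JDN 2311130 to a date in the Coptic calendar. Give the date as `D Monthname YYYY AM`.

JDN 2311130 is 23 July 1615 in the Gregorian calendar.
In the Coptic calendar that day is 19 Epip 1331 AM.

19 Epip 1331 AM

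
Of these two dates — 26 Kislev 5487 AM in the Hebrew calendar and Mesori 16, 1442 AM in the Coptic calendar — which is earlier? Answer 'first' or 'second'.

second

Converting both to JDN: 2351822 vs 2351700; the smaller is the second.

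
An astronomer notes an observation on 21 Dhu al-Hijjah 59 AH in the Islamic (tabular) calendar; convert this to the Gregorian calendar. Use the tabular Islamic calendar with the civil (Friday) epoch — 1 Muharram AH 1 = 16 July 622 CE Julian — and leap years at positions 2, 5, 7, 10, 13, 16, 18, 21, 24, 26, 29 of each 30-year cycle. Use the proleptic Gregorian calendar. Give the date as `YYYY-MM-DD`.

Both dates share Julian Day Number 1969338; in the Gregorian calendar that is 6 October 679 CE.

0679-10-06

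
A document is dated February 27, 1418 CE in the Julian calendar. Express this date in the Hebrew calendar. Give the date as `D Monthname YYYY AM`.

Both dates share Julian Day Number 2239040; in the Hebrew calendar that is 21 Adar 5178 AM.

21 Adar 5178 AM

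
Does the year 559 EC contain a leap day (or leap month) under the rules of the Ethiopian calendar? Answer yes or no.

559 mod 4 = 3; in the Ethiopian calendar a year is leap when year mod 4 = 3, so it is a leap year.

yes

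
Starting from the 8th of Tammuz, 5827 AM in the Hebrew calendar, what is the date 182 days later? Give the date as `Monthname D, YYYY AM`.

Tevet 14, 5828 AM

JDN of the 8th of Tammuz, 5827 AM = 2476188.
2476188 + 182 = 2476370.
JDN 2476370 in the Hebrew calendar is Tevet 14, 5828 AM.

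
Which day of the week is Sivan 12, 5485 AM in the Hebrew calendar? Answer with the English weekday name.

In the Gregorian calendar this is 24 May 1725 (JDN 2351247).
Since JDN mod 7 = 3 (0 = Monday), the day is Thursday.

Thursday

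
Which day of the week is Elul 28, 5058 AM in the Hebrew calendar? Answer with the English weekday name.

Saturday

This is JDN 2195401 (13 September 1298 Gregorian).
JDN 2195401 mod 7 = 5, and JDN 0 was a Monday, so this is a Saturday.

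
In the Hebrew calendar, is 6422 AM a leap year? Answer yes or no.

Hebrew year 6422 is year 19 of its 19-year Metonic cycle; leap years are at positions 3, 6, 8, 11, 14, 17, 19, so it is a leap year (13 months).

yes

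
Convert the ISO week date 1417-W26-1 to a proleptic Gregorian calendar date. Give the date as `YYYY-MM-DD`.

1417-06-23

ISO week 1 of 1417 is the week containing the first Thursday of 1417.
Week 26, day 1 (Monday) lands on 1417-06-23.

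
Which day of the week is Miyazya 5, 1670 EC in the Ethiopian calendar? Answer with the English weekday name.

This is JDN 2334037 (10 April 1678 Gregorian).
2334037 ≡ 6 (mod 7); counting from Monday = 0 gives Sunday.

Sunday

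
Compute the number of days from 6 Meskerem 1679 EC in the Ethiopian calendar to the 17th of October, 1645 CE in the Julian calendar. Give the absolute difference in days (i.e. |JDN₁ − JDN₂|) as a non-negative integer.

14931

JDN of the first date = 2337115.
JDN of the second date = 2322184.
|2322184 − 2337115| = 14931.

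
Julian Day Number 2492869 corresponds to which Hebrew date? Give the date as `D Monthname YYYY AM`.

JDN 2492869 is 21 February 2113 in the Gregorian calendar.
In the Hebrew calendar that day is 5 Adar 5873 AM.

5 Adar 5873 AM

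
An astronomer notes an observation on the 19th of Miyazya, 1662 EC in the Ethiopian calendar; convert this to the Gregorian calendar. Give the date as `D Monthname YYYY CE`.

Julian Day Number of the source date = 2331129.
Converting JDN 2331129 to the Gregorian calendar gives 24 April 1670 CE.

24 April 1670 CE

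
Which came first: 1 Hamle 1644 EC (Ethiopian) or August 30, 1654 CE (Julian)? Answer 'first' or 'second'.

The two dates have Julian Day Numbers 2324627 and 2325423 respectively.
Since 2324627 < 2325423, the first date comes first.

first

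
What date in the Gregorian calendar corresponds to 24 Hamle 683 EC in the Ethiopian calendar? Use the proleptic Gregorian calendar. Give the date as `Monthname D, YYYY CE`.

July 21, 691 CE

Julian Day Number of the source date = 1973644.
Converting JDN 1973644 to the Gregorian calendar gives 21 July 691 CE.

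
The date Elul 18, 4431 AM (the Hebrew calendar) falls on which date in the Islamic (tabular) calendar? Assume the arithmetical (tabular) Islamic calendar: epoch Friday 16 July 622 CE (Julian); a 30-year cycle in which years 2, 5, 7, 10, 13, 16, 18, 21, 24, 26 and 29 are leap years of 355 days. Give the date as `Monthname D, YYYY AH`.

The source date corresponds to 2 September 671 in the proleptic Gregorian calendar (JDN 1966382).
That day falls on 18 Sha'ban 51 AH in the tabular Islamic calendar.

Sha'ban 18, 51 AH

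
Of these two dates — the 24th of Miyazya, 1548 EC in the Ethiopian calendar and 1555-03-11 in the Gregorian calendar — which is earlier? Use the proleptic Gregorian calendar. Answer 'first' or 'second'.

second

Converting both to JDN: 2289496 vs 2289081; the smaller is the second.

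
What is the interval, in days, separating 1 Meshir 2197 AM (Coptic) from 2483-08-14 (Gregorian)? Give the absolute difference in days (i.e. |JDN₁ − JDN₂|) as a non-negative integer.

914

JDN of the first date = 2627269.
JDN of the second date = 2628183.
|2628183 − 2627269| = 914.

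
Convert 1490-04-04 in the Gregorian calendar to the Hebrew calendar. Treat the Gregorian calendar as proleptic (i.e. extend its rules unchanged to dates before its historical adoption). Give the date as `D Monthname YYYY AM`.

Julian Day Number of the source date = 2265365.
Converting JDN 2265365 to the Hebrew calendar gives 4 Nisan 5250 AM.

4 Nisan 5250 AM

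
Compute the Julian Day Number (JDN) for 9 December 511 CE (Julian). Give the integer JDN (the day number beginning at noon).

1908043

Equivalently 11 December 511 (proleptic Gregorian).
JDN 2451545 is 1 January 2000 CE (Gregorian); the target day is −543502 days from there, so JDN = 1908043.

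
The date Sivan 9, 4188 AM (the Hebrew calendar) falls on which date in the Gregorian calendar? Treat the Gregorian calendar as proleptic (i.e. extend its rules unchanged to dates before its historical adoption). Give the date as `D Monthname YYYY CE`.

10 June 428 CE

Both dates share Julian Day Number 1877545; in the Gregorian calendar that is 10 June 428 CE.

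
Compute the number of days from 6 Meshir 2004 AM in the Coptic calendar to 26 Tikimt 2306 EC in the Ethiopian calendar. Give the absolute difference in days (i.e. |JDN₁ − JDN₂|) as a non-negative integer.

First date → JDN 2556781; second date → JDN 2566177.
The interval is |2556781 − 2566177| = 9396 days.

9396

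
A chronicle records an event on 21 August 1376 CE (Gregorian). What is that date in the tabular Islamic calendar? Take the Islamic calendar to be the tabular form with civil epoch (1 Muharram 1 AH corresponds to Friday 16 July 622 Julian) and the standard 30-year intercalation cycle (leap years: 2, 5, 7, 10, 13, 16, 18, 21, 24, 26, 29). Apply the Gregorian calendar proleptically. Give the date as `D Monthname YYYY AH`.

Julian Day Number of the source date = 2223867.
Converting JDN 2223867 to the tabular Islamic calendar gives 26 Rabi' al-Awwal 778 AH.

26 Rabi' al-Awwal 778 AH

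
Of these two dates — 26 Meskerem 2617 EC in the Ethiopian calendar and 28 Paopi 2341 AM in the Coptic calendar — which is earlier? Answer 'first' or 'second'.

first

First date → JDN 2679740; second date → JDN 2679772.
JDN 2679740 < JDN 2679772, so the first date is earlier.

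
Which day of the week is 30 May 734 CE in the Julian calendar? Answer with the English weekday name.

This is JDN 1989301 (3 June 734 Gregorian).
JDN 1989301 mod 7 = 6, and JDN 0 was a Monday, so this is a Sunday.

Sunday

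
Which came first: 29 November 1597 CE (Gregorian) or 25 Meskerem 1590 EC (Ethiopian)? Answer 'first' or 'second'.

The two dates have Julian Day Numbers 2304685 and 2304627 respectively.
Since 2304627 < 2304685, the second date comes first.

second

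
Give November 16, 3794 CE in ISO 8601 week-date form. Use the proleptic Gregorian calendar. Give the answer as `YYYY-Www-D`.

3794-W46-7

The weekday is Sunday (ISO weekday 7).
That Sunday belongs to ISO week 46 of ISO year 3794.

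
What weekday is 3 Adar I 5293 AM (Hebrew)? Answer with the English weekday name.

In the proleptic Gregorian calendar this is 8 February 1533 (JDN 2281015).
JDN 2281015 mod 7 = 2, and JDN 0 was a Monday, so this is a Wednesday.

Wednesday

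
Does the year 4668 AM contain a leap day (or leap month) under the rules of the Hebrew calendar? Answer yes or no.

no

Hebrew year 4668 is year 13 of its 19-year Metonic cycle; leap years are at positions 3, 6, 8, 11, 14, 17, 19, so it is a common year (12 months).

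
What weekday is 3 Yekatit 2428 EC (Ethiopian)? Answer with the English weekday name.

This is JDN 2610835 (14 February 2436 Gregorian).
Since JDN mod 7 = 3 (0 = Monday), the day is Thursday.

Thursday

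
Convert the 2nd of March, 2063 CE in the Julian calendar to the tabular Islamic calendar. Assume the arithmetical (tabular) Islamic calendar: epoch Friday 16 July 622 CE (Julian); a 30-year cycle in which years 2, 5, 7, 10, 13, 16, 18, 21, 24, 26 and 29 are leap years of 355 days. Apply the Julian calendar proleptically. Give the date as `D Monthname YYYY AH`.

The source date corresponds to 15 March 2063 in the Gregorian calendar (JDN 2474629).
That day falls on 15 Dhu al-Qa'dah 1485 AH in the tabular Islamic calendar.

15 Dhu al-Qa'dah 1485 AH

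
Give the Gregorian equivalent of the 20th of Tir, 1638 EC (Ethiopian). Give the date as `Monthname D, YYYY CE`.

Julian Day Number of the source date = 2322274.
Converting JDN 2322274 to the Gregorian calendar gives 25 January 1646 CE.

January 25, 1646 CE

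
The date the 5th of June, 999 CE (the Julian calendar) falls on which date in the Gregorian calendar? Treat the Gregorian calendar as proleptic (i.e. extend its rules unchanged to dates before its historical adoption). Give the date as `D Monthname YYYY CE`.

10 June 999 CE

For dates in this range the Gregorian date is 5 days ahead of the Julian.
5 June 999 Julian + 5 days → 10 June 999 Gregorian.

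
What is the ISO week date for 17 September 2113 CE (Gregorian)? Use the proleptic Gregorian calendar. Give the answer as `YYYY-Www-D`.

The weekday is Sunday (ISO weekday 7).
That Sunday belongs to ISO week 37 of ISO year 2113.

2113-W37-7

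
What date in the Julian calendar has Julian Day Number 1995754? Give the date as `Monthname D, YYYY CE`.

JDN 1995754 is 2 February 752 in the proleptic Gregorian calendar.
In the Julian calendar that day is January 29, 752 CE.

January 29, 752 CE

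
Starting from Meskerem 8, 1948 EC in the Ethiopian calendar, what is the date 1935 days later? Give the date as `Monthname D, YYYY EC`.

Counting 1935 days forward from JDN 2435370 reaches JDN 2437305, which is Tahsas 27, 1953 EC.

Tahsas 27, 1953 EC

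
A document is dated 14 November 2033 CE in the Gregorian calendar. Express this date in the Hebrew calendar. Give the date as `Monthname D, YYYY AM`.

Cheshvan 22, 5794 AM

Both dates share Julian Day Number 2463916; in the Hebrew calendar that is 22 Cheshvan 5794 AM.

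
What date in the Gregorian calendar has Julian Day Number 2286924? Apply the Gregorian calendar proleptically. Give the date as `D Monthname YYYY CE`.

14 April 1549 CE

JDN 2451545 is 1 Jan 2000; 2286924 is −164621 days from there.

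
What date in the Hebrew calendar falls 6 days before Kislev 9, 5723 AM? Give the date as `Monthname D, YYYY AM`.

Counting 6 days back from JDN 2438005 reaches JDN 2437999, which is Kislev 3, 5723 AM.

Kislev 3, 5723 AM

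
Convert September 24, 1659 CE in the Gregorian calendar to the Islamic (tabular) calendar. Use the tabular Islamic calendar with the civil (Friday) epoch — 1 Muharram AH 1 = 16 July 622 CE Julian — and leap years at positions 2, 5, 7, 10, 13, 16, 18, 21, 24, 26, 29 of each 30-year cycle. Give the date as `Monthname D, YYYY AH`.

Muharram 7, 1070 AH

Julian Day Number of the source date = 2327264.
Converting JDN 2327264 to the tabular Islamic calendar gives 7 Muharram 1070 AH.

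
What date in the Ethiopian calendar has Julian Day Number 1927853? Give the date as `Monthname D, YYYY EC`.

JDN 1927853 is 7 March 566 in the proleptic Gregorian calendar.
In the Ethiopian calendar that day is Megabit 9, 558 EC.

Megabit 9, 558 EC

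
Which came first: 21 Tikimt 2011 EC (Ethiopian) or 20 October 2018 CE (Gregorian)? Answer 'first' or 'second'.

First date → JDN 2458423; second date → JDN 2458412.
JDN 2458412 < JDN 2458423, so the second date is earlier.

second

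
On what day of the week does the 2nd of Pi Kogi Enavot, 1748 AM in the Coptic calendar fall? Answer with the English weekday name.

Equivalently 7 September 2032 Gregorian, JDN 2463483.
Since JDN mod 7 = 1 (0 = Monday), the day is Tuesday.

Tuesday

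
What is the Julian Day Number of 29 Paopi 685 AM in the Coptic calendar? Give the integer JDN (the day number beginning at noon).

In the proleptic Gregorian calendar the same day is 31 October 968.
JDN 2299161 is 15 October 1582 CE (Gregorian); the target day is −224242 days from there, so JDN = 2074919.

2074919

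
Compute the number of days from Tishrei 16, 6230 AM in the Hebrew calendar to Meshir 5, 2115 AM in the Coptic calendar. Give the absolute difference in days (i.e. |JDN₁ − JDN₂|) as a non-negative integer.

25787

JDN of the first date = 2623109.
JDN of the second date = 2597322.
|2597322 − 2623109| = 25787.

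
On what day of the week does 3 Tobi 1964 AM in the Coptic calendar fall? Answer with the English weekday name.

Friday

This is JDN 2542138 (14 January 2248 Gregorian).
Since JDN mod 7 = 4 (0 = Monday), the day is Friday.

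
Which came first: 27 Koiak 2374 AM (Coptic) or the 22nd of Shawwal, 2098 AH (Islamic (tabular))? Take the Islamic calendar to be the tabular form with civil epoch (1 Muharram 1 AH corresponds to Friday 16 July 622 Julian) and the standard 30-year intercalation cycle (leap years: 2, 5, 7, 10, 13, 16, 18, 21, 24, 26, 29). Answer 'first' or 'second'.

The two dates have Julian Day Numbers 2691884 and 2691834 respectively.
Since 2691834 < 2691884, the second date comes first.

second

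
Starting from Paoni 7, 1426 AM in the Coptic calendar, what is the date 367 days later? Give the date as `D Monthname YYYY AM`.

9 Paoni 1427 AM

JDN of Paoni 7, 1426 AM = 2345787.
2345787 + 367 = 2346154.
JDN 2346154 in the Coptic calendar is 9 Paoni 1427 AM.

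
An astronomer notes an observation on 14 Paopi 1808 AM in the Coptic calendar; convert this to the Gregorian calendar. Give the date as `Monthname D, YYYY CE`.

Both dates share Julian Day Number 2485080; in the Gregorian calendar that is 25 October 2091 CE.

October 25, 2091 CE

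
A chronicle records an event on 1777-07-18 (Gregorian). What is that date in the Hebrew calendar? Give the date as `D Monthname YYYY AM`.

13 Tammuz 5537 AM

Julian Day Number of the source date = 2370295.
Converting JDN 2370295 to the Hebrew calendar gives 13 Tammuz 5537 AM.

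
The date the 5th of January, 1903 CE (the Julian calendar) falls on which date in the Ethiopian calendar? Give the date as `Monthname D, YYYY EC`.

Tir 10, 1895 EC

Julian Day Number of the source date = 2416133.
Converting JDN 2416133 to the Ethiopian calendar gives 10 Tir 1895 EC.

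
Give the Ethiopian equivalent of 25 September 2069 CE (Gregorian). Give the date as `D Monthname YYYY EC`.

Both dates share Julian Day Number 2477015; in the Ethiopian calendar that is 15 Meskerem 2062 EC.

15 Meskerem 2062 EC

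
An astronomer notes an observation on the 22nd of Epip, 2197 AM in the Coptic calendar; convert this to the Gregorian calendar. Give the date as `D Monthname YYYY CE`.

1 August 2481 CE

Julian Day Number of the source date = 2627440.
Converting JDN 2627440 to the Gregorian calendar gives 1 August 2481 CE.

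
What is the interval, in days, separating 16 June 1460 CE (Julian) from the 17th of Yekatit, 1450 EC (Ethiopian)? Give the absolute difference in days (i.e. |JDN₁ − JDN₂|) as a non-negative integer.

JDN of the first date = 2254490.
JDN of the second date = 2253634.
|2253634 − 2254490| = 856.

856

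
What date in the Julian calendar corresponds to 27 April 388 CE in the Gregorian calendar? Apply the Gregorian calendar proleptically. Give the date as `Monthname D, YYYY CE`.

April 26, 388 CE

The Julian–Gregorian offset here is 1 day (Julian trailing).
27 April 388 Gregorian − 1 day → 26 April 388 Julian.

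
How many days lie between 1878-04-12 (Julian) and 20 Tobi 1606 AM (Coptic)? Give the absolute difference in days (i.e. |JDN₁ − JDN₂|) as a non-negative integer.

4296

First date → JDN 2407099; second date → JDN 2411395.
The interval is |2407099 − 2411395| = 4296 days.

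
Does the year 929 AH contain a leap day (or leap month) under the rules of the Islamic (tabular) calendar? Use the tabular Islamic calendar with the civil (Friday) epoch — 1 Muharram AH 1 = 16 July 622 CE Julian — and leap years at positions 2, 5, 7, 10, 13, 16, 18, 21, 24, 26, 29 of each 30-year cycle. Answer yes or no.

yes

Year 929 AH is year 29 of its 30-year cycle; leap positions are 2, 5, 7, 10, 13, 16, 18, 21, 24, 26, 29, so it is a leap year (355 days).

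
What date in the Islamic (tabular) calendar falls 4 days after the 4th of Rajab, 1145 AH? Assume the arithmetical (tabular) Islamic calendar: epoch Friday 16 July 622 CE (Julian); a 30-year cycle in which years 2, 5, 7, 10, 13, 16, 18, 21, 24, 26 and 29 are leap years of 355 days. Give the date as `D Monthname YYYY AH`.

Counting 4 days forward from JDN 2354015 reaches JDN 2354019, which is 8 Rajab 1145 AH.

8 Rajab 1145 AH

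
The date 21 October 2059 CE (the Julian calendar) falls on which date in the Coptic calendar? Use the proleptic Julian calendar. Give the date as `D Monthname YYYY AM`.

23 Paopi 1776 AM

Both dates share Julian Day Number 2473401; in the Coptic calendar that is 23 Paopi 1776 AM.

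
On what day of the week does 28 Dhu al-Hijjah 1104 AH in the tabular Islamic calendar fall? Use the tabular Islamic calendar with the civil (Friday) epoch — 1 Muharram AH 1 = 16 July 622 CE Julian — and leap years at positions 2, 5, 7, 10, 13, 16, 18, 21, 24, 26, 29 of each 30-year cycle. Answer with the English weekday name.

In the Gregorian calendar this is 30 August 1693 (JDN 2339658).
Since JDN mod 7 = 6 (0 = Monday), the day is Sunday.

Sunday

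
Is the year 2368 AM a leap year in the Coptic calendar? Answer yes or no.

2368 mod 4 = 0; in the Coptic calendar a year is leap when year mod 4 = 3, so it is a common year.

no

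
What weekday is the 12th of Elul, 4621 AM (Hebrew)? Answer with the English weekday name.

In the proleptic Gregorian calendar this is 26 August 861 (JDN 2035772).
2035772 ≡ 4 (mod 7); counting from Monday = 0 gives Friday.

Friday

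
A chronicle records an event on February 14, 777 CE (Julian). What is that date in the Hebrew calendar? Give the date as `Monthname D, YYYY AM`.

Julian Day Number of the source date = 2004902.
Converting JDN 2004902 to the Hebrew calendar gives 1 Adar 4537 AM.

Adar 1, 4537 AM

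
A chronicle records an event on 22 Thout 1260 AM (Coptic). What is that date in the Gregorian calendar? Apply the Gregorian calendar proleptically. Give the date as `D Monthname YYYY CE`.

30 September 1543 CE

Both dates share Julian Day Number 2284901; in the Gregorian calendar that is 30 September 1543 CE.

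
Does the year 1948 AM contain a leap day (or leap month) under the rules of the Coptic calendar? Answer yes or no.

1948 mod 4 = 0; in the Coptic calendar a year is leap when year mod 4 = 3, so it is a common year.

no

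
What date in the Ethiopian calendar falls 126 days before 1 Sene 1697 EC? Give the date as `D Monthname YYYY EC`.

JDN of 1 Sene 1697 EC = 2343955.
2343955 − 126 = 2343829.
JDN 2343829 in the Ethiopian calendar is 25 Tir 1697 EC.

25 Tir 1697 EC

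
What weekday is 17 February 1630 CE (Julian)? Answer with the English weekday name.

Wednesday

Equivalently 27 February 1630 Gregorian, JDN 2316463.
Since JDN mod 7 = 2 (0 = Monday), the day is Wednesday.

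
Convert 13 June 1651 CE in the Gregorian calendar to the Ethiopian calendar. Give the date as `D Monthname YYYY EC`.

Julian Day Number of the source date = 2324239.
Converting JDN 2324239 to the Ethiopian calendar gives 9 Sene 1643 EC.

9 Sene 1643 EC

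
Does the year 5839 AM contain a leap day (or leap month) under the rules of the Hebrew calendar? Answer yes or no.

yes

Hebrew year 5839 is year 6 of its 19-year Metonic cycle; leap years are at positions 3, 6, 8, 11, 14, 17, 19, so it is a leap year (13 months).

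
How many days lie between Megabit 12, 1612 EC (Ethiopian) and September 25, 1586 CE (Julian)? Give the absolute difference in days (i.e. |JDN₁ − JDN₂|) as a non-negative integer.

First date → JDN 2312830; second date → JDN 2300612.
The interval is |2312830 − 2300612| = 12218 days.

12218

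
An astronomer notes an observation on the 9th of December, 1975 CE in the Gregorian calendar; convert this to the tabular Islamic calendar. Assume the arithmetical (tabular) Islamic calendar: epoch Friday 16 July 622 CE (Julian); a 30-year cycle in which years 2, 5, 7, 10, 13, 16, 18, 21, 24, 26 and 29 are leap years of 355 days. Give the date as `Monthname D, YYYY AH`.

Dhu al-Hijjah 5, 1395 AH

Julian Day Number of the source date = 2442756.
Converting JDN 2442756 to the tabular Islamic calendar gives 5 Dhu al-Hijjah 1395 AH.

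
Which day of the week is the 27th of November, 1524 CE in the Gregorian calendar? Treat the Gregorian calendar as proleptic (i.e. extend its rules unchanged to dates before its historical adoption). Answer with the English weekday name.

Thursday

2278020 ≡ 3 (mod 7); counting from Monday = 0 gives Thursday.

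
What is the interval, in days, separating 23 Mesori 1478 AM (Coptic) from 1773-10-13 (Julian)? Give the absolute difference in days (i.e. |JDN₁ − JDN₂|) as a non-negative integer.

4076

JDN of the first date = 2364856.
JDN of the second date = 2368932.
|2368932 − 2364856| = 4076.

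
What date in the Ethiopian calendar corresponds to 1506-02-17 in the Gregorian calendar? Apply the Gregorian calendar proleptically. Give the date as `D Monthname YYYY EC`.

13 Yekatit 1498 EC

Julian Day Number of the source date = 2271162.
Converting JDN 2271162 to the Ethiopian calendar gives 13 Yekatit 1498 EC.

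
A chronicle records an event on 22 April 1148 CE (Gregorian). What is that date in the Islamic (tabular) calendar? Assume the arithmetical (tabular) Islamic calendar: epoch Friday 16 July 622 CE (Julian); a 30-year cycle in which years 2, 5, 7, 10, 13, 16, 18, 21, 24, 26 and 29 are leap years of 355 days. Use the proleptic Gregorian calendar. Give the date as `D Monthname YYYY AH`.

24 Dhu al-Qa'dah 542 AH

Both dates share Julian Day Number 2140470; in the tabular Islamic calendar that is 24 Dhu al-Qa'dah 542 AH.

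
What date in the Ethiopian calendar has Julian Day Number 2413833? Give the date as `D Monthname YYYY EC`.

21 Meskerem 1889 EC

JDN 2413833 is 30 September 1896 in the Gregorian calendar.
In the Ethiopian calendar that day is 21 Meskerem 1889 EC.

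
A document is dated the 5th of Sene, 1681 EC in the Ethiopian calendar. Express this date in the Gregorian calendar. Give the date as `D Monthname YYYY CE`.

9 June 1689 CE

Julian Day Number of the source date = 2338115.
Converting JDN 2338115 to the Gregorian calendar gives 9 June 1689 CE.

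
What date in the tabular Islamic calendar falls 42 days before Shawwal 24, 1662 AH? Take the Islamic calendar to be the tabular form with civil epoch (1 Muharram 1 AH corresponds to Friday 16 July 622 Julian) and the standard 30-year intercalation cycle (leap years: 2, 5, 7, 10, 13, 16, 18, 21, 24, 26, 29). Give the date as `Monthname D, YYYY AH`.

The starting date is JDN 2537332; 2537332 − 42 = 2537290.
JDN 2537290 corresponds to Ramadan 12, 1662 AH.

Ramadan 12, 1662 AH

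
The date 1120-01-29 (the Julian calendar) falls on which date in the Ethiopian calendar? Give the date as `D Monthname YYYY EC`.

The source date corresponds to 5 February 1120 in the proleptic Gregorian calendar (JDN 2130166).
That day falls on 3 Yekatit 1112 EC in the Ethiopian calendar.

3 Yekatit 1112 EC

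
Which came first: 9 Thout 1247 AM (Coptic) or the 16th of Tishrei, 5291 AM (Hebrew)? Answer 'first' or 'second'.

first

Converting both to JDN: 2280139 vs 2280170; the smaller is the first.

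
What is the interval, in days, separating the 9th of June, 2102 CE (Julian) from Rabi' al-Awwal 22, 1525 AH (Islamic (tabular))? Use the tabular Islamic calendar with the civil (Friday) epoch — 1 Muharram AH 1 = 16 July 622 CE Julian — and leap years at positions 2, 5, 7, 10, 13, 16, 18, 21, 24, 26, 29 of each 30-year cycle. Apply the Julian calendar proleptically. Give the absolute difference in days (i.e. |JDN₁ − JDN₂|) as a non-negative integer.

398

JDN of the first date = 2488973.
JDN of the second date = 2488575.
|2488575 − 2488973| = 398.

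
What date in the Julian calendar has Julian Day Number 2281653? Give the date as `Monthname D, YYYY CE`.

October 29, 1534 CE

JDN 2281653 is 8 November 1534 in the proleptic Gregorian calendar.
In the Julian calendar that day is October 29, 1534 CE.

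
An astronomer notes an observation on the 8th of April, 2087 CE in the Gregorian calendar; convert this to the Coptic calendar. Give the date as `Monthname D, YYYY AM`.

Paremhat 30, 1803 AM

Julian Day Number of the source date = 2483419.
Converting JDN 2483419 to the Coptic calendar gives 30 Paremhat 1803 AM.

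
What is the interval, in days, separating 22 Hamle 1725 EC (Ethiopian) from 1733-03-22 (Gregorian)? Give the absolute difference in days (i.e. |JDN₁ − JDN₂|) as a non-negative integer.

127

First date → JDN 2354233; second date → JDN 2354106.
The interval is |2354233 − 2354106| = 127 days.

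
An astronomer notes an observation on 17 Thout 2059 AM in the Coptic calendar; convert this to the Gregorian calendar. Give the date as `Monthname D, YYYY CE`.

Julian Day Number of the source date = 2576730.
Converting JDN 2576730 to the Gregorian calendar gives 30 September 2342 CE.

September 30, 2342 CE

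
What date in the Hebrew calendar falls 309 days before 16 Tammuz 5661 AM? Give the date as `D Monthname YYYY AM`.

The starting date is JDN 2415569; 2415569 − 309 = 2415260.
JDN 2415260 corresponds to 3 Elul 5660 AM.

3 Elul 5660 AM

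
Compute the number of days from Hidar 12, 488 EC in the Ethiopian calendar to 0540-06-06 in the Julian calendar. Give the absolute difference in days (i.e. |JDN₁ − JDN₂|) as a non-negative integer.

JDN of the first date = 1902169.
JDN of the second date = 1918450.
|1918450 − 1902169| = 16281.

16281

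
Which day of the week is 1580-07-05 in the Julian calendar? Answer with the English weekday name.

Equivalently 15 July 1580 Gregorian, JDN 2298339.
JDN 2298339 mod 7 = 1, and JDN 0 was a Monday, so this is a Tuesday.

Tuesday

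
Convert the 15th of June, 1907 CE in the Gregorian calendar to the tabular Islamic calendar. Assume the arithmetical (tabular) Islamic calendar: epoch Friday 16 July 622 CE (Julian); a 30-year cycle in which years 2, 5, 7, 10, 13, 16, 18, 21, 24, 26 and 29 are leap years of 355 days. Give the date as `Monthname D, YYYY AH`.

Julian Day Number of the source date = 2417742.
Converting JDN 2417742 to the tabular Islamic calendar gives 4 Jumada al-Awwal 1325 AH.

Jumada al-Awwal 4, 1325 AH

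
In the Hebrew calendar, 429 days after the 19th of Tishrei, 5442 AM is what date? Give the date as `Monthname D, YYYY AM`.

Kislev 4, 5443 AM

The starting date is JDN 2335307; 2335307 + 429 = 2335736.
JDN 2335736 corresponds to Kislev 4, 5443 AM.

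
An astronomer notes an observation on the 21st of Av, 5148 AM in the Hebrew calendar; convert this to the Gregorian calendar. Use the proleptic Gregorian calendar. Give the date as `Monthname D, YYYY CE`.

Julian Day Number of the source date = 2228232.
Converting JDN 2228232 to the Gregorian calendar gives 3 August 1388 CE.

August 3, 1388 CE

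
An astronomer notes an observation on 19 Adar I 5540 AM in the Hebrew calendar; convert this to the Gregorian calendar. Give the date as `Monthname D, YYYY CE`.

Julian Day Number of the source date = 2371247.
Converting JDN 2371247 to the Gregorian calendar gives 25 February 1780 CE.

February 25, 1780 CE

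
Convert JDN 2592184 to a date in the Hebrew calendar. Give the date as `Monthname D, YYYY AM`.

Shevat 10, 6145 AM

JDN 2592184 is 21 January 2385 in the Gregorian calendar.
In the Hebrew calendar that day is Shevat 10, 6145 AM.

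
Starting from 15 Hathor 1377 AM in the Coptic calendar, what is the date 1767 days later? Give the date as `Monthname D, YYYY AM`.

Counting 1767 days forward from JDN 2327688 reaches JDN 2329455, which is Thout 16, 1382 AM.

Thout 16, 1382 AM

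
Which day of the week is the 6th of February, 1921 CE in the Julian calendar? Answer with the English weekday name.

In the Gregorian calendar this is 19 February 1921 (JDN 2422740).
Since JDN mod 7 = 5 (0 = Monday), the day is Saturday.

Saturday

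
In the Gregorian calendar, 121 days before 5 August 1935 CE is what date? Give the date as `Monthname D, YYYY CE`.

April 6, 1935 CE

JDN of 5 August 1935 CE = 2428020.
2428020 − 121 = 2427899.
JDN 2427899 in the Gregorian calendar is April 6, 1935 CE.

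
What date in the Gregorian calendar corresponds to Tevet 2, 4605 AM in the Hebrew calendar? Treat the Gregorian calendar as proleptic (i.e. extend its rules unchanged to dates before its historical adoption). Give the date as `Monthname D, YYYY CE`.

Both dates share Julian Day Number 2029678; in the Gregorian calendar that is 19 December 844 CE.

December 19, 844 CE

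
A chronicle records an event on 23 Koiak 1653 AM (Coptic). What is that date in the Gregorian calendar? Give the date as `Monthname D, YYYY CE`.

January 1, 1937 CE

Both dates share Julian Day Number 2428535; in the Gregorian calendar that is 1 January 1937 CE.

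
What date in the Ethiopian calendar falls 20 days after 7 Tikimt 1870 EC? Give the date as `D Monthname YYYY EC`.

The starting date is JDN 2406909; 2406909 + 20 = 2406929.
JDN 2406929 corresponds to 27 Tikimt 1870 EC.

27 Tikimt 1870 EC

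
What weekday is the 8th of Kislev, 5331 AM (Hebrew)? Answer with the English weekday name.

Equivalently 16 November 1570 Gregorian, JDN 2294810.
Since JDN mod 7 = 0 (0 = Monday), the day is Monday.

Monday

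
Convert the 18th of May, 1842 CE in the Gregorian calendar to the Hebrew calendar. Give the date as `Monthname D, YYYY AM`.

Sivan 9, 5602 AM

Both dates share Julian Day Number 2393974; in the Hebrew calendar that is 9 Sivan 5602 AM.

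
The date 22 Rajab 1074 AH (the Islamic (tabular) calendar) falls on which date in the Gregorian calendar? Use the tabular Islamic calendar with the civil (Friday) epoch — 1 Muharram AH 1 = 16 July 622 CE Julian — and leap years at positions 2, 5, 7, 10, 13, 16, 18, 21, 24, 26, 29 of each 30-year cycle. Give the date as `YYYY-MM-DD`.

Both dates share Julian Day Number 2328873; in the Gregorian calendar that is 19 February 1664 CE.

1664-02-19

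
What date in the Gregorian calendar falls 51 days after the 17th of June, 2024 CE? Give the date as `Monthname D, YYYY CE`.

The starting date is JDN 2460479; 2460479 + 51 = 2460530.
JDN 2460530 corresponds to August 7, 2024 CE.

August 7, 2024 CE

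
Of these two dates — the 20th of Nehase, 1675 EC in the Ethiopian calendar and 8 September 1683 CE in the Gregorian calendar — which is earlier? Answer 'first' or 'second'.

first

The two dates have Julian Day Numbers 2335998 and 2336014 respectively.
Since 2335998 < 2336014, the first date comes first.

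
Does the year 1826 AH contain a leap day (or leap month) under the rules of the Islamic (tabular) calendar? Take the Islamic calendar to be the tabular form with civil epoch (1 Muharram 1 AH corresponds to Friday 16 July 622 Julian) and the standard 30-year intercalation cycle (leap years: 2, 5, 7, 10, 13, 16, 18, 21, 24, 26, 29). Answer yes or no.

yes

Year 1826 AH is year 26 of its 30-year cycle; leap positions are 2, 5, 7, 10, 13, 16, 18, 21, 24, 26, 29, so it is a leap year (355 days).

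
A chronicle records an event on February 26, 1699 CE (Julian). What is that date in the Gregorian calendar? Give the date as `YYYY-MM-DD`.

1699-03-08

The Julian–Gregorian offset here is 10 days (Julian trailing).
26 February 1699 Julian + 10 days → 8 March 1699 Gregorian.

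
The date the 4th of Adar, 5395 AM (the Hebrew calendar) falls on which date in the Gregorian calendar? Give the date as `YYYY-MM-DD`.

1635-02-22

Julian Day Number of the source date = 2318284.
Converting JDN 2318284 to the Gregorian calendar gives 22 February 1635 CE.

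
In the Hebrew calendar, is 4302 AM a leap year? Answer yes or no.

yes

Hebrew year 4302 is year 8 of its 19-year Metonic cycle; leap years are at positions 3, 6, 8, 11, 14, 17, 19, so it is a leap year (13 months).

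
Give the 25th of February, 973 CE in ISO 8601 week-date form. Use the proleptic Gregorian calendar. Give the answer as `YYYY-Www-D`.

The weekday is Thursday (ISO weekday 4).
That Thursday belongs to ISO week 8 of ISO year 973.

0973-W08-4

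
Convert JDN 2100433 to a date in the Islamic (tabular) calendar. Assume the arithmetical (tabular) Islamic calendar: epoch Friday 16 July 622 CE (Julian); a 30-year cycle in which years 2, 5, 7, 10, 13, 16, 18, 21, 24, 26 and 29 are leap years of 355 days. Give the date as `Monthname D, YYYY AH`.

The proleptic Gregorian equivalent of JDN 2100433 is 9 September 1038.
In the tabular Islamic calendar that day is Dhu al-Qa'dah 30, 429 AH.

Dhu al-Qa'dah 30, 429 AH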